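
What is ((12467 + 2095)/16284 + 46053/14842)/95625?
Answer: 13417448/320990716875 ≈ 4.1800e-5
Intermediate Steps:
((12467 + 2095)/16284 + 46053/14842)/95625 = (14562*(1/16284) + 46053*(1/14842))*(1/95625) = (2427/2714 + 46053/14842)*(1/95625) = (40252344/10070297)*(1/95625) = 13417448/320990716875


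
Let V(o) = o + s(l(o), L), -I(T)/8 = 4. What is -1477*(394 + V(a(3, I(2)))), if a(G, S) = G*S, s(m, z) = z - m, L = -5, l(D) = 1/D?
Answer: -41546533/96 ≈ -4.3278e+5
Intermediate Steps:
I(T) = -32 (I(T) = -8*4 = -32)
V(o) = -5 + o - 1/o (V(o) = o + (-5 - 1/o) = -5 + o - 1/o)
-1477*(394 + V(a(3, I(2)))) = -1477*(394 + (-5 + 3*(-32) - 1/(3*(-32)))) = -1477*(394 + (-5 - 96 - 1/(-96))) = -1477*(394 + (-5 - 96 - 1*(-1/96))) = -1477*(394 + (-5 - 96 + 1/96)) = -1477*(394 - 9695/96) = -1477*28129/96 = -41546533/96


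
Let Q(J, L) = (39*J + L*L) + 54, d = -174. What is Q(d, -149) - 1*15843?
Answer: -374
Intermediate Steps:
Q(J, L) = 54 + L**2 + 39*J (Q(J, L) = (39*J + L**2) + 54 = (L**2 + 39*J) + 54 = 54 + L**2 + 39*J)
Q(d, -149) - 1*15843 = (54 + (-149)**2 + 39*(-174)) - 1*15843 = (54 + 22201 - 6786) - 15843 = 15469 - 15843 = -374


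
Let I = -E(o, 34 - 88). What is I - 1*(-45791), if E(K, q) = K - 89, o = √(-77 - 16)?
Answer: 45880 - I*√93 ≈ 45880.0 - 9.6436*I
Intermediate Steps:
o = I*√93 (o = √(-93) = I*√93 ≈ 9.6436*I)
E(K, q) = -89 + K
I = 89 - I*√93 (I = -(-89 + I*√93) = 89 - I*√93 ≈ 89.0 - 9.6436*I)
I - 1*(-45791) = (89 - I*√93) - 1*(-45791) = (89 - I*√93) + 45791 = 45880 - I*√93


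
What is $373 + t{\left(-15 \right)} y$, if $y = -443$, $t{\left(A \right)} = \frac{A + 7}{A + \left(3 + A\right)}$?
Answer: $\frac{6527}{27} \approx 241.74$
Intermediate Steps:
$t{\left(A \right)} = \frac{7 + A}{3 + 2 A}$
$373 + t{\left(-15 \right)} y = 373 + \frac{7 - 15}{3 + 2 \left(-15\right)} \left(-443\right) = 373 + \frac{1}{3 - 30} \left(-8\right) \left(-443\right) = 373 + \frac{1}{-27} \left(-8\right) \left(-443\right) = 373 + \left(- \frac{1}{27}\right) \left(-8\right) \left(-443\right) = 373 + \frac{8}{27} \left(-443\right) = 373 - \frac{3544}{27} = \frac{6527}{27}$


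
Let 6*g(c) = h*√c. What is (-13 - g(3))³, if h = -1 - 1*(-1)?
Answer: -2197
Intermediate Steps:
h = 0 (h = -1 + 1 = 0)
g(c) = 0 (g(c) = (0*√c)/6 = (⅙)*0 = 0)
(-13 - g(3))³ = (-13 - 1*0)³ = (-13 + 0)³ = (-13)³ = -2197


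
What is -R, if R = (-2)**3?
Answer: 8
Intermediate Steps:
R = -8
-R = -1*(-8) = 8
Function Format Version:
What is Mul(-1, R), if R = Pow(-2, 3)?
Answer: 8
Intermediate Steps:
R = -8
Mul(-1, R) = Mul(-1, -8) = 8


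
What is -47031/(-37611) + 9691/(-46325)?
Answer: 604740958/580776525 ≈ 1.0413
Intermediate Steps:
-47031/(-37611) + 9691/(-46325) = -47031*(-1/37611) + 9691*(-1/46325) = 15677/12537 - 9691/46325 = 604740958/580776525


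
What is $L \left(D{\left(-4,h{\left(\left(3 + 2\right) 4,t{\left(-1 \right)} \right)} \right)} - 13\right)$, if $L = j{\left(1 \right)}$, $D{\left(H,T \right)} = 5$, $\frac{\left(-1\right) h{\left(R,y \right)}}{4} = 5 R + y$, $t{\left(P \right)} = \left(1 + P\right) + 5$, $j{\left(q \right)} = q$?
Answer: $-8$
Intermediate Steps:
$t{\left(P \right)} = 6 + P$
$h{\left(R,y \right)} = - 20 R - 4 y$ ($h{\left(R,y \right)} = - 4 \left(5 R + y\right) = - 4 \left(y + 5 R\right) = - 20 R - 4 y$)
$L = 1$
$L \left(D{\left(-4,h{\left(\left(3 + 2\right) 4,t{\left(-1 \right)} \right)} \right)} - 13\right) = 1 \left(5 - 13\right) = 1 \left(-8\right) = -8$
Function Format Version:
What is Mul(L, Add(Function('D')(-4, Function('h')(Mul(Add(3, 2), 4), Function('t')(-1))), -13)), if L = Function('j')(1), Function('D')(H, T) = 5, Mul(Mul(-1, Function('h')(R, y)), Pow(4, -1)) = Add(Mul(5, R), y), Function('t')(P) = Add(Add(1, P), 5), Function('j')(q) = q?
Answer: -8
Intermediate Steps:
Function('t')(P) = Add(6, P)
Function('h')(R, y) = Add(Mul(-20, R), Mul(-4, y)) (Function('h')(R, y) = Mul(-4, Add(Mul(5, R), y)) = Mul(-4, Add(y, Mul(5, R))) = Add(Mul(-20, R), Mul(-4, y)))
L = 1
Mul(L, Add(Function('D')(-4, Function('h')(Mul(Add(3, 2), 4), Function('t')(-1))), -13)) = Mul(1, Add(5, -13)) = Mul(1, -8) = -8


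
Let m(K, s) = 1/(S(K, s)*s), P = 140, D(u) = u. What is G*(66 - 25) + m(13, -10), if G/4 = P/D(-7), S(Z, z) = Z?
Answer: -426401/130 ≈ -3280.0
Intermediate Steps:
G = -80 (G = 4*(140/(-7)) = 4*(140*(-1/7)) = 4*(-20) = -80)
m(K, s) = 1/(K*s)
G*(66 - 25) + m(13, -10) = -80*(66 - 25) + 1/(13*(-10)) = -80*41 + (1/13)*(-1/10) = -3280 - 1/130 = -426401/130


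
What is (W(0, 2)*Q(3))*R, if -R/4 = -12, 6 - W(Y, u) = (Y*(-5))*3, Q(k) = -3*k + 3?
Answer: -1728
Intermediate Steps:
Q(k) = 3 - 3*k
W(Y, u) = 6 + 15*Y (W(Y, u) = 6 - Y*(-5)*3 = 6 - (-5*Y)*3 = 6 - (-15)*Y = 6 + 15*Y)
R = 48 (R = -4*(-12) = 48)
(W(0, 2)*Q(3))*R = ((6 + 15*0)*(3 - 3*3))*48 = ((6 + 0)*(3 - 9))*48 = (6*(-6))*48 = -36*48 = -1728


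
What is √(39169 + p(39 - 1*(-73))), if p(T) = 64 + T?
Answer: √39345 ≈ 198.36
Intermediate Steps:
√(39169 + p(39 - 1*(-73))) = √(39169 + (64 + (39 - 1*(-73)))) = √(39169 + (64 + (39 + 73))) = √(39169 + (64 + 112)) = √(39169 + 176) = √39345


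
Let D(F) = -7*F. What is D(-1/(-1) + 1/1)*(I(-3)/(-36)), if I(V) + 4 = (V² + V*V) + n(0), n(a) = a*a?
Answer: 49/9 ≈ 5.4444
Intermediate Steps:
n(a) = a²
I(V) = -4 + 2*V² (I(V) = -4 + ((V² + V*V) + 0²) = -4 + ((V² + V²) + 0) = -4 + (2*V² + 0) = -4 + 2*V²)
D(-1/(-1) + 1/1)*(I(-3)/(-36)) = (-7*(-1/(-1) + 1/1))*((-4 + 2*(-3)²)/(-36)) = (-7*(-1*(-1) + 1*1))*((-4 + 2*9)*(-1/36)) = (-7*(1 + 1))*((-4 + 18)*(-1/36)) = (-7*2)*(14*(-1/36)) = -14*(-7/18) = 49/9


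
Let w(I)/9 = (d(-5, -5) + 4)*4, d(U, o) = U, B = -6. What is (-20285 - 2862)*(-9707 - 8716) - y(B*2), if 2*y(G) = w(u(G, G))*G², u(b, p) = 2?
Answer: 426439773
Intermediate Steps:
w(I) = -36 (w(I) = 9*((-5 + 4)*4) = 9*(-1*4) = 9*(-4) = -36)
y(G) = -18*G² (y(G) = (-36*G²)/2 = -18*G²)
(-20285 - 2862)*(-9707 - 8716) - y(B*2) = (-20285 - 2862)*(-9707 - 8716) - (-18)*(-6*2)² = -23147*(-18423) - (-18)*(-12)² = 426437181 - (-18)*144 = 426437181 - 1*(-2592) = 426437181 + 2592 = 426439773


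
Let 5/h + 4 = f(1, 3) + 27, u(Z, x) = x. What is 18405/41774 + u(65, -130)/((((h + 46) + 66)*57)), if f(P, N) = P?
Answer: 898283675/2137450258 ≈ 0.42026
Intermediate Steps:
h = 5/24 (h = 5/(-4 + (1 + 27)) = 5/(-4 + 28) = 5/24 ≈ 0.20833)
18405/41774 + u(65, -130)/((((h + 46) + 66)*57)) = 18405/41774 - 130*1/(57*((5/24 + 46) + 66)) = 18405*(1/41774) - 130*1/(57*(1109/24 + 66)) = 18405/41774 - 130/((2693/24)*57) = 18405/41774 - 130/51167/8 = 18405/41774 - 130*8/51167 = 18405/41774 - 1040/51167 = 898283675/2137450258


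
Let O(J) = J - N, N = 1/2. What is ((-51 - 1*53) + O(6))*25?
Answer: -4925/2 ≈ -2462.5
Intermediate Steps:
N = 1/2 ≈ 0.50000
O(J) = -1/2 + J (O(J) = J - 1*1/2 = J - 1/2 = -1/2 + J)
((-51 - 1*53) + O(6))*25 = ((-51 - 1*53) + (-1/2 + 6))*25 = ((-51 - 53) + 11/2)*25 = (-104 + 11/2)*25 = -197/2*25 = -4925/2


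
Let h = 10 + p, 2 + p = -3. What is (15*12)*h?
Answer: 900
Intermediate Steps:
p = -5 (p = -2 - 3 = -5)
h = 5 (h = 10 - 5 = 5)
(15*12)*h = (15*12)*5 = 180*5 = 900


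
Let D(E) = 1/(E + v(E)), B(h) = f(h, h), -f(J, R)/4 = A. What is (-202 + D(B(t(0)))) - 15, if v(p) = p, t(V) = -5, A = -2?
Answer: -3471/16 ≈ -216.94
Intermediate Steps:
f(J, R) = 8 (f(J, R) = -4*(-2) = 8)
B(h) = 8
D(E) = 1/(2*E) (D(E) = 1/(E + E) = 1/(2*E))
(-202 + D(B(t(0)))) - 15 = (-202 + (½)/8) - 15 = (-202 + (½)*(⅛)) - 15 = (-202 + 1/16) - 15 = -3231/16 - 15 = -3471/16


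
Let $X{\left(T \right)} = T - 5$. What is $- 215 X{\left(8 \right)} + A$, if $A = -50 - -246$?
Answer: $-449$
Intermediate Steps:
$A = 196$ ($A = -50 + 246 = 196$)
$X{\left(T \right)} = -5 + T$
$- 215 X{\left(8 \right)} + A = - 215 \left(-5 + 8\right) + 196 = \left(-215\right) 3 + 196 = -645 + 196 = -449$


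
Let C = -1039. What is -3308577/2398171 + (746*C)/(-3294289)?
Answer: -9040600863679/7900268345419 ≈ -1.1443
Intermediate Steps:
-3308577/2398171 + (746*C)/(-3294289) = -3308577/2398171 + (746*(-1039))/(-3294289) = -3308577*1/2398171 - 775094*(-1/3294289) = -3308577/2398171 + 775094/3294289 = -9040600863679/7900268345419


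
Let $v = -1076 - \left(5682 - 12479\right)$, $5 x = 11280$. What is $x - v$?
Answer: $-3465$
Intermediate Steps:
$x = 2256$ ($x = \frac{1}{5} \cdot 11280 = 2256$)
$v = 5721$ ($v = -1076 - -6797 = -1076 + 6797 = 5721$)
$x - v = 2256 - 5721 = -3465$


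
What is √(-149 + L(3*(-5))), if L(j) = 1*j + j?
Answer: I*√179 ≈ 13.379*I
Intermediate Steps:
L(j) = 2*j (L(j) = j + j = 2*j)
√(-149 + L(3*(-5))) = √(-149 + 2*(3*(-5))) = √(-149 + 2*(-15)) = √(-149 - 30) = √(-179) = I*√179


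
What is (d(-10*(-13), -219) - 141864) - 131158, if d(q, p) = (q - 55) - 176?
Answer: -273123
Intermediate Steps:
d(q, p) = -231 + q (d(q, p) = (-55 + q) - 176 = -231 + q)
(d(-10*(-13), -219) - 141864) - 131158 = ((-231 - 10*(-13)) - 141864) - 131158 = ((-231 + 130) - 141864) - 131158 = (-101 - 141864) - 131158 = -141965 - 131158 = -273123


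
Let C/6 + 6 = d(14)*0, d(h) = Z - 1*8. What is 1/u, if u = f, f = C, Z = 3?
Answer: -1/36 ≈ -0.027778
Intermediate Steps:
d(h) = -5 (d(h) = 3 - 1*8 = 3 - 8 = -5)
C = -36 (C = -36 + 6*(-5*0) = -36 + 6*0 = -36 + 0 = -36)
f = -36
u = -36
1/u = 1/(-36) = -1/36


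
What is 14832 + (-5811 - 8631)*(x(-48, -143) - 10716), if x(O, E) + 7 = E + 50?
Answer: 156219504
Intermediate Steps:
x(O, E) = 43 + E (x(O, E) = -7 + (E + 50) = -7 + (50 + E) = 43 + E)
14832 + (-5811 - 8631)*(x(-48, -143) - 10716) = 14832 + (-5811 - 8631)*((43 - 143) - 10716) = 14832 - 14442*(-100 - 10716) = 14832 - 14442*(-10816) = 14832 + 156204672 = 156219504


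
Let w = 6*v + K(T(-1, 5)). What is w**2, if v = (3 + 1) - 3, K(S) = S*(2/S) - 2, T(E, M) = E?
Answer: 36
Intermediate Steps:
K(S) = 0 (K(S) = 2 - 2 = 0)
v = 1 (v = 4 - 3 = 1)
w = 6 (w = 6*1 + 0 = 6 + 0 = 6)
w**2 = 6**2 = 36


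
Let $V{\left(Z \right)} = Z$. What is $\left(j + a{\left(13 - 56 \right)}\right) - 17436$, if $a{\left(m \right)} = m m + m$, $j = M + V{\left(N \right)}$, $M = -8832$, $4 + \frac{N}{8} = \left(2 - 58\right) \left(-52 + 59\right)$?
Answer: $-27630$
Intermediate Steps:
$N = -3168$ ($N = -32 + 8 \left(2 - 58\right) \left(-52 + 59\right) = -32 + 8 \left(\left(-56\right) 7\right) = -32 + 8 \left(-392\right) = -32 - 3136 = -3168$)
$j = -12000$ ($j = -8832 - 3168 = -12000$)
$a{\left(m \right)} = m + m^{2}$ ($a{\left(m \right)} = m^{2} + m = m + m^{2}$)
$\left(j + a{\left(13 - 56 \right)}\right) - 17436 = \left(-12000 + \left(13 - 56\right) \left(1 + \left(13 - 56\right)\right)\right) - 17436 = \left(-12000 - 43 \left(1 - 43\right)\right) - 17436 = \left(-12000 - -1806\right) - 17436 = \left(-12000 + 1806\right) - 17436 = -10194 - 17436 = -27630$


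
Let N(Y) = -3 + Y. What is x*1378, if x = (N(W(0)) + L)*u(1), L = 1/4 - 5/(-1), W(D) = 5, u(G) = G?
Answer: 19981/2 ≈ 9990.5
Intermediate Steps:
L = 21/4 (L = 1*(¼) - 5*(-1) = ¼ + 5 = 21/4 ≈ 5.2500)
x = 29/4 (x = ((-3 + 5) + 21/4)*1 = (2 + 21/4)*1 = (29/4)*1 = 29/4 ≈ 7.2500)
x*1378 = (29/4)*1378 = 19981/2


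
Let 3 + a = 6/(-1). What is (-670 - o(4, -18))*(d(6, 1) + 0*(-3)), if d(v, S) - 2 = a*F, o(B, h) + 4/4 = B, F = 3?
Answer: 16825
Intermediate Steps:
a = -9 (a = -3 + 6/(-1) = -3 + 6*(-1) = -3 - 6 = -9)
o(B, h) = -1 + B
d(v, S) = -25 (d(v, S) = 2 - 9*3 = 2 - 27 = -25)
(-670 - o(4, -18))*(d(6, 1) + 0*(-3)) = (-670 - (-1 + 4))*(-25 + 0*(-3)) = (-670 - 1*3)*(-25 + 0) = (-670 - 3)*(-25) = -673*(-25) = 16825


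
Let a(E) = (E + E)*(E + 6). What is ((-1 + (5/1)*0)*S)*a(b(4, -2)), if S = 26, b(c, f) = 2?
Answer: -832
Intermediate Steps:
a(E) = 2*E*(6 + E) (a(E) = (2*E)*(6 + E) = 2*E*(6 + E))
((-1 + (5/1)*0)*S)*a(b(4, -2)) = ((-1 + (5/1)*0)*26)*(2*2*(6 + 2)) = ((-1 + (5*1)*0)*26)*(2*2*8) = ((-1 + 5*0)*26)*32 = ((-1 + 0)*26)*32 = -1*26*32 = -26*32 = -832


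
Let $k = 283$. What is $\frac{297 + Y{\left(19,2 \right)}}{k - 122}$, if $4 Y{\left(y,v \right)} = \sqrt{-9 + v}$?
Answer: $\frac{297}{161} + \frac{i \sqrt{7}}{644} \approx 1.8447 + 0.0041083 i$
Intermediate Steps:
$Y{\left(y,v \right)} = \frac{\sqrt{-9 + v}}{4}$
$\frac{297 + Y{\left(19,2 \right)}}{k - 122} = \frac{297 + \frac{\sqrt{-9 + 2}}{4}}{283 - 122} = \frac{297 + \frac{\sqrt{-7}}{4}}{161} = \left(297 + \frac{i \sqrt{7}}{4}\right) \frac{1}{161} = \frac{297}{161} + \frac{i \sqrt{7}}{644}$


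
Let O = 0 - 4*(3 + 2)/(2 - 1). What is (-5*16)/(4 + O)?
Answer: 5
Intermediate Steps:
O = -20 (O = 0 - 20/1 = 0 - 20 = -20)
(-5*16)/(4 + O) = (-5*16)/(4 - 20) = -80/(-16) = -80*(-1/16) = 5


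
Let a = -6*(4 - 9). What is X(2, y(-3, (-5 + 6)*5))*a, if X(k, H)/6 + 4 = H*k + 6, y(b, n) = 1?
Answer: 720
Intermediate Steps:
X(k, H) = 12 + 6*H*k (X(k, H) = -24 + 6*(H*k + 6) = -24 + 6*(6 + H*k) = -24 + (36 + 6*H*k) = 12 + 6*H*k)
a = 30 (a = -6*(-5) = 30)
X(2, y(-3, (-5 + 6)*5))*a = (12 + 6*1*2)*30 = (12 + 12)*30 = 24*30 = 720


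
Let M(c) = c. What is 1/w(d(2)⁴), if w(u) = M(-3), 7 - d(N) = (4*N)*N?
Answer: -⅓ ≈ -0.33333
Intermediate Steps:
d(N) = 7 - 4*N² (d(N) = 7 - 4*N*N = 7 - 4*N²)
w(u) = -3
1/w(d(2)⁴) = 1/(-3) = -⅓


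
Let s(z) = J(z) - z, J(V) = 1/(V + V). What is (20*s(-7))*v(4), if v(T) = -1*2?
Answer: -1940/7 ≈ -277.14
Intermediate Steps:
J(V) = 1/(2*V)
v(T) = -2
s(z) = 1/(2*z) - z
(20*s(-7))*v(4) = (20*((½)/(-7) - 1*(-7)))*(-2) = (20*((½)*(-⅐) + 7))*(-2) = (20*(-1/14 + 7))*(-2) = (20*(97/14))*(-2) = (970/7)*(-2) = -1940/7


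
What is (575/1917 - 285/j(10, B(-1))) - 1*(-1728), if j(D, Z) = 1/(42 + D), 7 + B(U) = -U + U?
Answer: -25096789/1917 ≈ -13092.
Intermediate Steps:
B(U) = -7 (B(U) = -7 + (-U + U) = -7 + 0 = -7)
(575/1917 - 285/j(10, B(-1))) - 1*(-1728) = (575/1917 - 285/(1/(42 + 10))) - 1*(-1728) = (575*(1/1917) - 285/(1/52)) + 1728 = (575/1917 - 285/1/52) + 1728 = (575/1917 - 285*52) + 1728 = (575/1917 - 14820) + 1728 = -28409365/1917 + 1728 = -25096789/1917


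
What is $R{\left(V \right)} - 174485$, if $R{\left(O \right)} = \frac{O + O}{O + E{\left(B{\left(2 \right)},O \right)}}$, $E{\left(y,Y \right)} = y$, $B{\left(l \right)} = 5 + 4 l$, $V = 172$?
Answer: $- \frac{32279381}{185} \approx -1.7448 \cdot 10^{5}$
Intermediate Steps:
$R{\left(O \right)} = \frac{2 O}{13 + O}$ ($R{\left(O \right)} = \frac{O + O}{O + \left(5 + 4 \cdot 2\right)} = \frac{2 O}{O + \left(5 + 8\right)} = \frac{2 O}{O + 13} = \frac{2 O}{13 + O}$)
$R{\left(V \right)} - 174485 = 2 \cdot 172 \frac{1}{13 + 172} - 174485 = 2 \cdot 172 \cdot \frac{1}{185} - 174485 = \frac{344}{185} - 174485 = - \frac{32279381}{185}$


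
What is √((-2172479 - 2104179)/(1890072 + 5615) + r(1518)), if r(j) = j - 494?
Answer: 9*√45330482689410/1895687 ≈ 31.965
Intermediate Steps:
r(j) = -494 + j
√((-2172479 - 2104179)/(1890072 + 5615) + r(1518)) = √((-2172479 - 2104179)/(1890072 + 5615) + (-494 + 1518)) = √(-4276658/1895687 + 1024) = √(1936906830/1895687) = 9*√45330482689410/1895687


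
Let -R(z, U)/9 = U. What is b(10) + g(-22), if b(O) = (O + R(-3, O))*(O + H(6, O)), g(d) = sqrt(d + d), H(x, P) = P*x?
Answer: -5600 + 2*I*sqrt(11) ≈ -5600.0 + 6.6332*I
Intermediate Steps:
R(z, U) = -9*U
g(d) = sqrt(2)*sqrt(d) (g(d) = sqrt(2*d) = sqrt(2)*sqrt(d))
b(O) = -56*O**2 (b(O) = (O - 9*O)*(O + O*6) = (-8*O)*(O + 6*O) = (-8*O)*(7*O) = -56*O**2)
b(10) + g(-22) = -56*10**2 + sqrt(2)*sqrt(-22) = -56*100 + sqrt(2)*(I*sqrt(22)) = -5600 + 2*I*sqrt(11)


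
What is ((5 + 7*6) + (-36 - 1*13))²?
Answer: 4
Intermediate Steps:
((5 + 7*6) + (-36 - 1*13))² = ((5 + 42) + (-36 - 13))² = (47 - 49)² = (-2)² = 4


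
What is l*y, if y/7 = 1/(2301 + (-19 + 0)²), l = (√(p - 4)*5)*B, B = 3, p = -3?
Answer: 105*I*√7/2662 ≈ 0.10436*I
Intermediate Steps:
l = 15*I*√7 (l = (√(-3 - 4)*5)*3 = (√(-7)*5)*3 = ((I*√7)*5)*3 = (5*I*√7)*3 = 15*I*√7 ≈ 39.686*I)
y = 7/2662 (y = 7/(2301 + (-19 + 0)²) = 7/(2301 + (-19)²) = 7/(2301 + 361) = 7/2662 ≈ 0.0026296)
l*y = (15*I*√7)*(7/2662) = 105*I*√7/2662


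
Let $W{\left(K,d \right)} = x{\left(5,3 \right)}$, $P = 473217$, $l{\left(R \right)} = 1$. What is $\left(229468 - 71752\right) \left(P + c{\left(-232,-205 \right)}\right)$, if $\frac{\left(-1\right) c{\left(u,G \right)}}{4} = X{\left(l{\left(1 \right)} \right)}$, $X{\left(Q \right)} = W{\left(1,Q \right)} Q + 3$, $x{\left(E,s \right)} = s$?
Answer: $74630107188$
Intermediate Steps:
$W{\left(K,d \right)} = 3$
$X{\left(Q \right)} = 3 + 3 Q$ ($X{\left(Q \right)} = 3 Q + 3 = 3 + 3 Q$)
$c{\left(u,G \right)} = -24$ ($c{\left(u,G \right)} = - 4 \left(3 + 3 \cdot 1\right) = - 4 \left(3 + 3\right) = \left(-4\right) 6 = -24$)
$\left(229468 - 71752\right) \left(P + c{\left(-232,-205 \right)}\right) = \left(229468 - 71752\right) \left(473217 - 24\right) = 157716 \cdot 473193 = 74630107188$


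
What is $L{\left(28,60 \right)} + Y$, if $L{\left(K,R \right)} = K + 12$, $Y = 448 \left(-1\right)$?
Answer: $-408$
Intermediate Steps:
$Y = -448$
$L{\left(K,R \right)} = 12 + K$
$L{\left(28,60 \right)} + Y = \left(12 + 28\right) - 448 = 40 - 448 = -408$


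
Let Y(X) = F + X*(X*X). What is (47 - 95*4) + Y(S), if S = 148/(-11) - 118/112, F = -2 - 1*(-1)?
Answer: -791868708217/233744896 ≈ -3387.7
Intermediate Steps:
F = -1 (F = -2 + 1 = -1)
S = -8937/616 (S = 148*(-1/11) - 118*1/112 = -148/11 - 59/56 = -8937/616 ≈ -14.508)
Y(X) = -1 + X³ (Y(X) = -1 + X*(X*X) = -1 + X*X² = -1 + X³)
(47 - 95*4) + Y(S) = (47 - 95*4) + (-1 + (-8937/616)³) = (47 - 380) + (-1 - 713797912953/233744896) = -333 - 714031657849/233744896 = -791868708217/233744896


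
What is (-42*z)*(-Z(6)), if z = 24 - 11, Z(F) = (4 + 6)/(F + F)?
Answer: 455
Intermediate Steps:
Z(F) = 5/F (Z(F) = 10/((2*F)) = 10*(1/(2*F)) = 5/F)
z = 13
(-42*z)*(-Z(6)) = (-42*13)*(-5/6) = -(-546)*5*(⅙) = -(-546)*5/6 = -546*(-⅚) = 455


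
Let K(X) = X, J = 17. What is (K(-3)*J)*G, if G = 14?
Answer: -714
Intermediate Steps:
(K(-3)*J)*G = -3*17*14 = -51*14 = -714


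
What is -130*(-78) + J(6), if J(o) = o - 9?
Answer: 10137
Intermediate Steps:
J(o) = -9 + o
-130*(-78) + J(6) = -130*(-78) + (-9 + 6) = 10140 - 3 = 10137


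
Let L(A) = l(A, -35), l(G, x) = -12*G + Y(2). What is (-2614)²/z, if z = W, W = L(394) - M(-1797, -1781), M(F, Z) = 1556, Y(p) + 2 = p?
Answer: -1708249/1571 ≈ -1087.4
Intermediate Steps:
Y(p) = -2 + p
l(G, x) = -12*G (l(G, x) = -12*G + (-2 + 2) = -12*G + 0 = -12*G)
L(A) = -12*A
W = -6284 (W = -12*394 - 1*1556 = -4728 - 1556 = -6284)
z = -6284
(-2614)²/z = (-2614)²/(-6284) = 6832996*(-1/6284) = -1708249/1571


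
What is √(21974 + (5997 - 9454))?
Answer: √18517 ≈ 136.08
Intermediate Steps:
√(21974 + (5997 - 9454)) = √(21974 - 3457) = √18517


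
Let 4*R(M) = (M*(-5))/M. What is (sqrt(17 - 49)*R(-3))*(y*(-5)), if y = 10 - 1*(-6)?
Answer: 400*I*sqrt(2) ≈ 565.69*I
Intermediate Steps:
R(M) = -5/4 (R(M) = ((M*(-5))/M)/4 = ((-5*M)/M)/4 = (1/4)*(-5) = -5/4)
y = 16 (y = 10 + 6 = 16)
(sqrt(17 - 49)*R(-3))*(y*(-5)) = (sqrt(17 - 49)*(-5/4))*(16*(-5)) = (sqrt(-32)*(-5/4))*(-80) = ((4*I*sqrt(2))*(-5/4))*(-80) = -5*I*sqrt(2)*(-80) = 400*I*sqrt(2)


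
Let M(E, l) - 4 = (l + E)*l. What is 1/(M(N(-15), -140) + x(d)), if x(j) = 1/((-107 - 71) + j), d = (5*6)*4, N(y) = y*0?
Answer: 58/1137031 ≈ 5.1010e-5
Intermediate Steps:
N(y) = 0
d = 120 (d = 30*4 = 120)
M(E, l) = 4 + l*(E + l) (M(E, l) = 4 + (l + E)*l = 4 + (E + l)*l = 4 + l*(E + l))
x(j) = 1/(-178 + j)
1/(M(N(-15), -140) + x(d)) = 1/((4 + (-140)**2 + 0*(-140)) + 1/(-178 + 120)) = 1/((4 + 19600 + 0) + 1/(-58)) = 1/(19604 - 1/58) = 1/(1137031/58) = 58/1137031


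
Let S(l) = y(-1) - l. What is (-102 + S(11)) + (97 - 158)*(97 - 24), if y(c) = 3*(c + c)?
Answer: -4572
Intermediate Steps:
y(c) = 6*c (y(c) = 3*(2*c) = 6*c)
S(l) = -6 - l (S(l) = 6*(-1) - l = -6 - l)
(-102 + S(11)) + (97 - 158)*(97 - 24) = (-102 + (-6 - 1*11)) + (97 - 158)*(97 - 24) = (-102 + (-6 - 11)) - 61*73 = (-102 - 17) - 4453 = -119 - 4453 = -4572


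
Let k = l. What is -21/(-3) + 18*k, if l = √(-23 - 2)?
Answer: 7 + 90*I ≈ 7.0 + 90.0*I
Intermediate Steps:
l = 5*I (l = √(-25) = 5*I ≈ 5.0*I)
k = 5*I ≈ 5.0*I
-21/(-3) + 18*k = -21/(-3) + 18*(5*I) = -21*(-⅓) + 90*I = 7 + 90*I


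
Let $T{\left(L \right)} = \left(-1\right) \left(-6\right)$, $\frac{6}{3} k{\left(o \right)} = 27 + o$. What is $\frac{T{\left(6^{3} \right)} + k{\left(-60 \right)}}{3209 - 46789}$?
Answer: $\frac{21}{87160} \approx 0.00024094$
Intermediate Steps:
$k{\left(o \right)} = \frac{27}{2} + \frac{o}{2}$ ($k{\left(o \right)} = \frac{27 + o}{2} = \frac{27}{2} + \frac{o}{2}$)
$T{\left(L \right)} = 6$
$\frac{T{\left(6^{3} \right)} + k{\left(-60 \right)}}{3209 - 46789} = \frac{6 + \left(\frac{27}{2} + \frac{1}{2} \left(-60\right)\right)}{3209 - 46789} = \frac{6 + \left(\frac{27}{2} - 30\right)}{-43580} = \left(6 - \frac{33}{2}\right) \left(- \frac{1}{43580}\right) = \left(- \frac{21}{2}\right) \left(- \frac{1}{43580}\right) = \frac{21}{87160}$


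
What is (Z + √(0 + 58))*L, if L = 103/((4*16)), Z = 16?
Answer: 103/4 + 103*√58/64 ≈ 38.007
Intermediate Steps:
L = 103/64 ≈ 1.6094
(Z + √(0 + 58))*L = (16 + √(0 + 58))*(103/64) = (16 + √58)*(103/64) = 103/4 + 103*√58/64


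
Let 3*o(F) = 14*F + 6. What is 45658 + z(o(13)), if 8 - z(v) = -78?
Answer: 45744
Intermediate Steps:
o(F) = 2 + 14*F/3 (o(F) = (14*F + 6)/3 = (6 + 14*F)/3 = 2 + 14*F/3)
z(v) = 86 (z(v) = 8 - 1*(-78) = 8 + 78 = 86)
45658 + z(o(13)) = 45658 + 86 = 45744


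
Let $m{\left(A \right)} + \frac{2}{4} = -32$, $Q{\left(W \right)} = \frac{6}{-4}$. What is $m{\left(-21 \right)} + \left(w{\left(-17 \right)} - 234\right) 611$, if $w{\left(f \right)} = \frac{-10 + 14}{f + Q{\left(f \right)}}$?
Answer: $- \frac{10592257}{74} \approx -1.4314 \cdot 10^{5}$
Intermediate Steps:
$Q{\left(W \right)} = - \frac{3}{2}$ ($Q{\left(W \right)} = 6 \left(- \frac{1}{4}\right) = - \frac{3}{2}$)
$m{\left(A \right)} = - \frac{65}{2}$ ($m{\left(A \right)} = - \frac{1}{2} - 32 = - \frac{65}{2}$)
$w{\left(f \right)} = \frac{4}{- \frac{3}{2} + f}$ ($w{\left(f \right)} = \frac{-10 + 14}{f - \frac{3}{2}} = \frac{4}{- \frac{3}{2} + f}$)
$m{\left(-21 \right)} + \left(w{\left(-17 \right)} - 234\right) 611 = - \frac{65}{2} + \left(\frac{8}{-3 + 2 \left(-17\right)} - 234\right) 611 = - \frac{65}{2} + \left(\frac{8}{-3 - 34} - 234\right) 611 = - \frac{65}{2} + \left(\frac{8}{-37} - 234\right) 611 = - \frac{65}{2} + \left(8 \left(- \frac{1}{37}\right) - 234\right) 611 = - \frac{65}{2} + \left(- \frac{8}{37} - 234\right) 611 = - \frac{65}{2} - \frac{5294926}{37} = - \frac{10592257}{74}$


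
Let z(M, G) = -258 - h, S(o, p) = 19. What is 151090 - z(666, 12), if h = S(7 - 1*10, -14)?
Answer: 151367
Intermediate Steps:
h = 19
z(M, G) = -277 (z(M, G) = -258 - 1*19 = -258 - 19 = -277)
151090 - z(666, 12) = 151090 - 1*(-277) = 151090 + 277 = 151367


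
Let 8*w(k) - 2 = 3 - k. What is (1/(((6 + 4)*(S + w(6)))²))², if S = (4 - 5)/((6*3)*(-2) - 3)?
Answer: 592240896/577200625 ≈ 1.0261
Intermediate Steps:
w(k) = 5/8 - k/8 (w(k) = ¼ + (3 - k)/8 = ¼ + (3/8 - k/8) = 5/8 - k/8)
S = 1/39 (S = -1/(18*(-2) - 3) = -1/(-36 - 3) = -1/(-39) = -1*(-1/39) = 1/39 ≈ 0.025641)
(1/(((6 + 4)*(S + w(6)))²))² = (1/(((6 + 4)*(1/39 + (5/8 - ⅛*6)))²))² = (1/((10*(1/39 + (5/8 - ¾)))²))² = (1/((10*(1/39 - ⅛))²))² = (1/((10*(-31/312))²))² = (1/((-155/156)²))² = (1/(24025/24336))² = (24336/24025)² = 592240896/577200625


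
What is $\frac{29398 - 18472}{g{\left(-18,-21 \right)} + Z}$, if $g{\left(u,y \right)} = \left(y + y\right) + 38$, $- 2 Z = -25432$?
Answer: $\frac{5463}{6356} \approx 0.8595$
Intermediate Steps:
$Z = 12716$ ($Z = \left(- \frac{1}{2}\right) \left(-25432\right) = 12716$)
$g{\left(u,y \right)} = 38 + 2 y$ ($g{\left(u,y \right)} = 2 y + 38 = 38 + 2 y$)
$\frac{29398 - 18472}{g{\left(-18,-21 \right)} + Z} = \frac{29398 - 18472}{\left(38 + 2 \left(-21\right)\right) + 12716} = \frac{10926}{\left(38 - 42\right) + 12716} = \frac{10926}{-4 + 12716} = \frac{10926}{12712} = 10926 \cdot \frac{1}{12712} = \frac{5463}{6356}$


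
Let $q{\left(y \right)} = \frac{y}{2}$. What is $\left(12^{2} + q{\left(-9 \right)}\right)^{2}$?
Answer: $\frac{77841}{4} \approx 19460.0$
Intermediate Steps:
$q{\left(y \right)} = \frac{y}{2}$ ($q{\left(y \right)} = y \frac{1}{2} = \frac{y}{2}$)
$\left(12^{2} + q{\left(-9 \right)}\right)^{2} = \left(12^{2} + \frac{1}{2} \left(-9\right)\right)^{2} = \left(144 - \frac{9}{2}\right)^{2} = \left(\frac{279}{2}\right)^{2} = \frac{77841}{4}$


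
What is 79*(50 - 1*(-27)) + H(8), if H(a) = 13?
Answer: 6096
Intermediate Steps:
79*(50 - 1*(-27)) + H(8) = 79*(50 - 1*(-27)) + 13 = 79*(50 + 27) + 13 = 79*77 + 13 = 6083 + 13 = 6096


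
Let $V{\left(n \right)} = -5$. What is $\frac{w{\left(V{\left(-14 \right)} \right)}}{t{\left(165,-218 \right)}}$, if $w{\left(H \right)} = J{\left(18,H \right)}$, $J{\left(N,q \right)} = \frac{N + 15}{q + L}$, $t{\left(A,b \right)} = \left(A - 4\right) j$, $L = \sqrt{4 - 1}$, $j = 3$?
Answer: $- \frac{5}{322} - \frac{\sqrt{3}}{322} \approx -0.020907$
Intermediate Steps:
$L = \sqrt{3} \approx 1.732$
$t{\left(A,b \right)} = -12 + 3 A$ ($t{\left(A,b \right)} = \left(A - 4\right) 3 = \left(-4 + A\right) 3 = -12 + 3 A$)
$J{\left(N,q \right)} = \frac{15 + N}{q + \sqrt{3}}$ ($J{\left(N,q \right)} = \frac{N + 15}{q + \sqrt{3}} = \frac{15 + N}{q + \sqrt{3}}$)
$w{\left(H \right)} = \frac{33}{H + \sqrt{3}}$ ($w{\left(H \right)} = \frac{15 + 18}{H + \sqrt{3}} = \frac{1}{H + \sqrt{3}} \cdot 33 = \frac{33}{H + \sqrt{3}}$)
$\frac{w{\left(V{\left(-14 \right)} \right)}}{t{\left(165,-218 \right)}} = \frac{33 \frac{1}{-5 + \sqrt{3}}}{-12 + 3 \cdot 165} = \frac{33 \frac{1}{-5 + \sqrt{3}}}{-12 + 495} = \frac{33 \frac{1}{-5 + \sqrt{3}}}{483} = \frac{33}{-5 + \sqrt{3}} \cdot \frac{1}{483} = \frac{11}{161 \left(-5 + \sqrt{3}\right)}$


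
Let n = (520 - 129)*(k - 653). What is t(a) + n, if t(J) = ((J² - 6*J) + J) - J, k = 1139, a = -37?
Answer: 191617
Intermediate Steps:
n = 190026 (n = (520 - 129)*(1139 - 653) = 391*486 = 190026)
t(J) = J² - 6*J (t(J) = (J² - 5*J) - J = J² - 6*J)
t(a) + n = -37*(-6 - 37) + 190026 = -37*(-43) + 190026 = 1591 + 190026 = 191617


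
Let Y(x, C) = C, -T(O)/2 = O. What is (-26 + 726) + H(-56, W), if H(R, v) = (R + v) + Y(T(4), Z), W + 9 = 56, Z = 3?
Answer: 694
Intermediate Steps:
T(O) = -2*O
W = 47 (W = -9 + 56 = 47)
H(R, v) = 3 + R + v (H(R, v) = (R + v) + 3 = 3 + R + v)
(-26 + 726) + H(-56, W) = (-26 + 726) + (3 - 56 + 47) = 700 - 6 = 694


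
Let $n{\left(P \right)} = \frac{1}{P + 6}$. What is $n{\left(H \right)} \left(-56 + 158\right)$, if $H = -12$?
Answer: $-17$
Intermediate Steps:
$n{\left(P \right)} = \frac{1}{6 + P}$
$n{\left(H \right)} \left(-56 + 158\right) = \frac{-56 + 158}{6 - 12} = \frac{1}{-6} \cdot 102 = \left(- \frac{1}{6}\right) 102 = -17$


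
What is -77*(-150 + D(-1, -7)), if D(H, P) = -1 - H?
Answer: 11550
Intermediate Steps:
-77*(-150 + D(-1, -7)) = -77*(-150 + (-1 - 1*(-1))) = -77*(-150 + (-1 + 1)) = -77*(-150 + 0) = -77*(-150) = 11550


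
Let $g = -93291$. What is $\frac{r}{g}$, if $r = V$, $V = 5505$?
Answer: $- \frac{1835}{31097} \approx -0.059009$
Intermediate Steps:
$r = 5505$
$\frac{r}{g} = \frac{5505}{-93291} = 5505 \left(- \frac{1}{93291}\right) = - \frac{1835}{31097}$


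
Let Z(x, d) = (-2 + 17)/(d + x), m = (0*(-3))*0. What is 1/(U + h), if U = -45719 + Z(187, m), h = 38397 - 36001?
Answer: -187/8101386 ≈ -2.3082e-5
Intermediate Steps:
h = 2396
m = 0 (m = 0*0 = 0)
Z(x, d) = 15/(d + x)
U = -8549438/187 (U = -45719 + 15/(0 + 187) = -45719 + 15/187 = -8549438/187 ≈ -45719.)
1/(U + h) = 1/(-8549438/187 + 2396) = 1/(-8101386/187) = -187/8101386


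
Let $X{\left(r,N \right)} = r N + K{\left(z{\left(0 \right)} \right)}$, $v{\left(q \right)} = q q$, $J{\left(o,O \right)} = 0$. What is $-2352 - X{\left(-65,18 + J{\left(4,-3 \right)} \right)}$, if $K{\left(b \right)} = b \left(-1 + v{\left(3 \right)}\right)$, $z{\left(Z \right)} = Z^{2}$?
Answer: $-1182$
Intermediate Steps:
$v{\left(q \right)} = q^{2}$
$K{\left(b \right)} = 8 b$ ($K{\left(b \right)} = b \left(-1 + 3^{2}\right) = b \left(-1 + 9\right) = b 8 = 8 b$)
$X{\left(r,N \right)} = N r$ ($X{\left(r,N \right)} = r N + 8 \cdot 0^{2} = N r + 8 \cdot 0 = N r + 0 = N r$)
$-2352 - X{\left(-65,18 + J{\left(4,-3 \right)} \right)} = -2352 - \left(18 + 0\right) \left(-65\right) = -2352 - 18 \left(-65\right) = -2352 - -1170 = -2352 + 1170 = -1182$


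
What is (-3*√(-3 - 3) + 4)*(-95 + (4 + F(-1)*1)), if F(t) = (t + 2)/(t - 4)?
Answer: -1824/5 + 1368*I*√6/5 ≈ -364.8 + 670.18*I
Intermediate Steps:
F(t) = (2 + t)/(-4 + t)
(-3*√(-3 - 3) + 4)*(-95 + (4 + F(-1)*1)) = (-3*√(-3 - 3) + 4)*(-95 + (4 + ((2 - 1)/(-4 - 1))*1)) = (-3*I*√6 + 4)*(-95 + (4 + (1/(-5))*1)) = (-3*I*√6 + 4)*(-95 + (4 - ⅕*1*1)) = (-3*I*√6 + 4)*(-95 + (4 - ⅕*1)) = (4 - 3*I*√6)*(-95 + (4 - ⅕)) = (4 - 3*I*√6)*(-95 + 19/5) = (4 - 3*I*√6)*(-456/5) = -1824/5 + 1368*I*√6/5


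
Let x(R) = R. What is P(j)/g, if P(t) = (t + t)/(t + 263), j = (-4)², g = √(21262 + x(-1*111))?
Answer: 32*√21151/5901129 ≈ 0.00078864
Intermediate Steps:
g = √21151 (g = √(21262 - 1*111) = √(21262 - 111) = √21151 ≈ 145.43)
j = 16
P(t) = 2*t/(263 + t) (P(t) = (2*t)/(263 + t) = 2*t/(263 + t))
P(j)/g = (2*16/(263 + 16))/(√21151) = (2*16/279)*(√21151/21151) = (2*16*(1/279))*(√21151/21151) = 32*(√21151/21151)/279 = 32*√21151/5901129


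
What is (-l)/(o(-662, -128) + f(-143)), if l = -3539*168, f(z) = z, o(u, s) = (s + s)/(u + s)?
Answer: -33549720/8051 ≈ -4167.1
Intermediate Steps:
o(u, s) = 2*s/(s + u) (o(u, s) = (2*s)/(s + u) = 2*s/(s + u))
l = -594552
(-l)/(o(-662, -128) + f(-143)) = (-1*(-594552))/(2*(-128)/(-128 - 662) - 143) = 594552/(2*(-128)/(-790) - 143) = 594552/(2*(-128)*(-1/790) - 143) = 594552/(128/395 - 143) = 594552/(-56357/395) = 594552*(-395/56357) = -33549720/8051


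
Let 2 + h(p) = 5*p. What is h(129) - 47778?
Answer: -47135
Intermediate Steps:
h(p) = -2 + 5*p
h(129) - 47778 = (-2 + 5*129) - 47778 = (-2 + 645) - 47778 = 643 - 47778 = -47135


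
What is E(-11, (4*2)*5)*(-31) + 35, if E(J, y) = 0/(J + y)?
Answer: 35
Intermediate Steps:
E(J, y) = 0
E(-11, (4*2)*5)*(-31) + 35 = 0*(-31) + 35 = 0 + 35 = 35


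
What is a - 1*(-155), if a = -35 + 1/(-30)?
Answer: 3599/30 ≈ 119.97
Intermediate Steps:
a = -1051/30 (a = -35 - 1/30 = -1051/30 ≈ -35.033)
a - 1*(-155) = -1051/30 - 1*(-155) = -1051/30 + 155 = 3599/30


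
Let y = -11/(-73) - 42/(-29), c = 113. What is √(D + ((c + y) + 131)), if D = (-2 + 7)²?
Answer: √1212740386/2117 ≈ 16.450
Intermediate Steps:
D = 25 (D = 5² = 25)
y = 3385/2117 (y = -11*(-1/73) - 42*(-1/29) = 11/73 + 42/29 = 3385/2117 ≈ 1.5990)
√(D + ((c + y) + 131)) = √(25 + ((113 + 3385/2117) + 131)) = √(25 + (242606/2117 + 131)) = √(25 + 519933/2117) = √(572858/2117) = √1212740386/2117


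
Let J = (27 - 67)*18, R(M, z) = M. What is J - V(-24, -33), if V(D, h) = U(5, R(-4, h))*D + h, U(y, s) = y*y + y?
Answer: 33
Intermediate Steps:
U(y, s) = y + y² (U(y, s) = y² + y = y + y²)
J = -720 (J = -40*18 = -720)
V(D, h) = h + 30*D (V(D, h) = (5*(1 + 5))*D + h = (5*6)*D + h = 30*D + h = h + 30*D)
J - V(-24, -33) = -720 - (-33 + 30*(-24)) = -720 - (-33 - 720) = -720 - 1*(-753) = -720 + 753 = 33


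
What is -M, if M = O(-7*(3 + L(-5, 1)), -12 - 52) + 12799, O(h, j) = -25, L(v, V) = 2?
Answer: -12774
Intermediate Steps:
M = 12774 (M = -25 + 12799 = 12774)
-M = -1*12774 = -12774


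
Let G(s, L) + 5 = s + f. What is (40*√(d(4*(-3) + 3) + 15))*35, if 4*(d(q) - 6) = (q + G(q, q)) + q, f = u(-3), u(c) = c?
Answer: 4900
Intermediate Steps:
f = -3
G(s, L) = -8 + s (G(s, L) = -5 + (s - 3) = -5 + (-3 + s) = -8 + s)
d(q) = 4 + 3*q/4 (d(q) = 6 + ((q + (-8 + q)) + q)/4 = 6 + ((-8 + 2*q) + q)/4 = 6 + (-8 + 3*q)/4 = 6 + (-2 + 3*q/4) = 4 + 3*q/4)
(40*√(d(4*(-3) + 3) + 15))*35 = (40*√((4 + 3*(4*(-3) + 3)/4) + 15))*35 = (40*√((4 + 3*(-12 + 3)/4) + 15))*35 = (40*√((4 + (¾)*(-9)) + 15))*35 = (40*√((4 - 27/4) + 15))*35 = (40*√(-11/4 + 15))*35 = (40*√(49/4))*35 = (40*(7/2))*35 = 140*35 = 4900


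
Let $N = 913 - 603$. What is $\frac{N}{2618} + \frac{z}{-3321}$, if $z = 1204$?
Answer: $- \frac{1061281}{4347189} \approx -0.24413$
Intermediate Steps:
$N = 310$ ($N = 913 - 603 = 310$)
$\frac{N}{2618} + \frac{z}{-3321} = \frac{310}{2618} + \frac{1204}{-3321} = 310 \cdot \frac{1}{2618} + 1204 \left(- \frac{1}{3321}\right) = \frac{155}{1309} - \frac{1204}{3321} = - \frac{1061281}{4347189}$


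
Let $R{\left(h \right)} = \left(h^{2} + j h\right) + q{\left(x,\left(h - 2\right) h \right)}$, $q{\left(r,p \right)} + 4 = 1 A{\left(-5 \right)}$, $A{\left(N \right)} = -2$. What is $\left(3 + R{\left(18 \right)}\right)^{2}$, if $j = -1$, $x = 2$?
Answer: $91809$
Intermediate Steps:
$q{\left(r,p \right)} = -6$ ($q{\left(r,p \right)} = -4 + 1 \left(-2\right) = -4 - 2 = -6$)
$R{\left(h \right)} = -6 + h^{2} - h$ ($R{\left(h \right)} = \left(h^{2} - h\right) - 6 = -6 + h^{2} - h$)
$\left(3 + R{\left(18 \right)}\right)^{2} = \left(3 - \left(24 - 324\right)\right)^{2} = \left(3 - -300\right)^{2} = \left(3 + 300\right)^{2} = 303^{2} = 91809$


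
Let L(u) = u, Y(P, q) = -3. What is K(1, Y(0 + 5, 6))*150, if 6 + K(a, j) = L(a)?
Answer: -750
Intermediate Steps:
K(a, j) = -6 + a
K(1, Y(0 + 5, 6))*150 = (-6 + 1)*150 = -5*150 = -750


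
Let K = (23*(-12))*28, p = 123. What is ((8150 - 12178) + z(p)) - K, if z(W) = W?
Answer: 3823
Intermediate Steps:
K = -7728 (K = -276*28 = -7728)
((8150 - 12178) + z(p)) - K = ((8150 - 12178) + 123) - 1*(-7728) = (-4028 + 123) + 7728 = -3905 + 7728 = 3823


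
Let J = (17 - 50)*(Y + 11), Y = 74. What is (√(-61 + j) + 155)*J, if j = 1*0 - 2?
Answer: -434775 - 8415*I*√7 ≈ -4.3478e+5 - 22264.0*I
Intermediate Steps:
j = -2 (j = 0 - 2 = -2)
J = -2805 (J = (17 - 50)*(74 + 11) = -33*85 = -2805)
(√(-61 + j) + 155)*J = (√(-61 - 2) + 155)*(-2805) = (√(-63) + 155)*(-2805) = (3*I*√7 + 155)*(-2805) = (155 + 3*I*√7)*(-2805) = -434775 - 8415*I*√7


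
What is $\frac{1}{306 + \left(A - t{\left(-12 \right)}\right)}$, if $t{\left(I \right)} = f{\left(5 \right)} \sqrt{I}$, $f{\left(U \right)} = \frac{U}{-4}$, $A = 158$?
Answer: $\frac{1856}{861259} - \frac{10 i \sqrt{3}}{861259} \approx 0.002155 - 2.0111 \cdot 10^{-5} i$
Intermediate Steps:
$f{\left(U \right)} = - \frac{U}{4}$ ($f{\left(U \right)} = U \left(- \frac{1}{4}\right) = - \frac{U}{4}$)
$t{\left(I \right)} = - \frac{5 \sqrt{I}}{4}$ ($t{\left(I \right)} = \left(- \frac{1}{4}\right) 5 \sqrt{I} = - \frac{5 \sqrt{I}}{4}$)
$\frac{1}{306 + \left(A - t{\left(-12 \right)}\right)} = \frac{1}{306 + \left(158 - - \frac{5 \sqrt{-12}}{4}\right)} = \frac{1}{306 + \left(158 - - \frac{5 \cdot 2 i \sqrt{3}}{4}\right)} = \frac{1}{306 + \left(158 - - \frac{5 i \sqrt{3}}{2}\right)} = \frac{1}{306 + \left(158 + \frac{5 i \sqrt{3}}{2}\right)} = \frac{1}{464 + \frac{5 i \sqrt{3}}{2}}$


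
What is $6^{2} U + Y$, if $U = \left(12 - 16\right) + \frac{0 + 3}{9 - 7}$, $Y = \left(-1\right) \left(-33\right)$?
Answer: $-57$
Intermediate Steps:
$Y = 33$
$U = - \frac{5}{2}$ ($U = -4 + \frac{3}{2} = - \frac{5}{2} \approx -2.5$)
$6^{2} U + Y = 6^{2} \left(- \frac{5}{2}\right) + 33 = 36 \left(- \frac{5}{2}\right) + 33 = -90 + 33 = -57$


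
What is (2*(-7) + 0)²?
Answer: 196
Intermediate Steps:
(2*(-7) + 0)² = (-14 + 0)² = (-14)² = 196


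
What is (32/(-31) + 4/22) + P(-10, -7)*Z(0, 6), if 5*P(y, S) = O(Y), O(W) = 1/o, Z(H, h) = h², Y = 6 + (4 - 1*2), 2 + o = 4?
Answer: 4688/1705 ≈ 2.7496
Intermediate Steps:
o = 2 (o = -2 + 4 = 2)
Y = 8 (Y = 6 + (4 - 2) = 6 + 2 = 8)
O(W) = ½ (O(W) = 1/2 = ½)
P(y, S) = ⅒ (P(y, S) = (⅕)*(½) = ⅒)
(32/(-31) + 4/22) + P(-10, -7)*Z(0, 6) = (32/(-31) + 4/22) + (⅒)*6² = (32*(-1/31) + 4*(1/22)) + (⅒)*36 = (-32/31 + 2/11) + 18/5 = -290/341 + 18/5 = 4688/1705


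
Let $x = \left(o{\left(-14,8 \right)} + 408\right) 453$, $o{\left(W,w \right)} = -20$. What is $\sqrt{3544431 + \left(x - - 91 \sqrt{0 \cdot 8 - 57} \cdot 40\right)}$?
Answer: $\sqrt{3720195 + 3640 i \sqrt{57}} \approx 1928.8 + 7.124 i$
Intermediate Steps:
$x = 175764$ ($x = \left(-20 + 408\right) 453 = 388 \cdot 453 = 175764$)
$\sqrt{3544431 + \left(x - - 91 \sqrt{0 \cdot 8 - 57} \cdot 40\right)} = \sqrt{3544431 + \left(175764 - - 91 \sqrt{0 \cdot 8 - 57} \cdot 40\right)} = \sqrt{3544431 + \left(175764 - - 91 \sqrt{0 - 57} \cdot 40\right)} = \sqrt{3544431 + \left(175764 - - 91 \sqrt{-57} \cdot 40\right)} = \sqrt{3544431 + \left(175764 - - 91 i \sqrt{57} \cdot 40\right)} = \sqrt{3544431 + \left(175764 - - 3640 i \sqrt{57}\right)} = \sqrt{3544431 + \left(175764 + 3640 i \sqrt{57}\right)} = \sqrt{3720195 + 3640 i \sqrt{57}}$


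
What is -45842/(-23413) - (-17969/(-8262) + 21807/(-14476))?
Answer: 106202086411/82359160884 ≈ 1.2895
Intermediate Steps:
-45842/(-23413) - (-17969/(-8262) + 21807/(-14476)) = -45842*(-1/23413) - (-17969*(-1/8262) + 21807*(-1/14476)) = 45842/23413 - (1057/486 - 21807/14476) = 45842/23413 - 1*2351465/3517668 = 45842/23413 - 2351465/3517668 = 106202086411/82359160884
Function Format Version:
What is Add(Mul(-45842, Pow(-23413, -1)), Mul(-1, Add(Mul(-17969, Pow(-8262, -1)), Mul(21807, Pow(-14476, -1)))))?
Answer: Rational(106202086411, 82359160884) ≈ 1.2895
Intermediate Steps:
Add(Mul(-45842, Pow(-23413, -1)), Mul(-1, Add(Mul(-17969, Pow(-8262, -1)), Mul(21807, Pow(-14476, -1))))) = Add(Mul(-45842, Rational(-1, 23413)), Mul(-1, Add(Mul(-17969, Rational(-1, 8262)), Mul(21807, Rational(-1, 14476))))) = Add(Rational(45842, 23413), Mul(-1, Add(Rational(1057, 486), Rational(-21807, 14476)))) = Add(Rational(45842, 23413), Mul(-1, Rational(2351465, 3517668))) = Add(Rational(45842, 23413), Rational(-2351465, 3517668)) = Rational(106202086411, 82359160884)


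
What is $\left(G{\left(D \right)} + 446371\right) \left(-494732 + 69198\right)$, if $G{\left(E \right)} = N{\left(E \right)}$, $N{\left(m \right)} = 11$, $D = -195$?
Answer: $-189950717988$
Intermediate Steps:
$G{\left(E \right)} = 11$
$\left(G{\left(D \right)} + 446371\right) \left(-494732 + 69198\right) = \left(11 + 446371\right) \left(-494732 + 69198\right) = 446382 \left(-425534\right) = -189950717988$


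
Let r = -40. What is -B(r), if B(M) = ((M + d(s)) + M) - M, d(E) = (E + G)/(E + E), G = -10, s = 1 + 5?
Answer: 121/3 ≈ 40.333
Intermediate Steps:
s = 6
d(E) = (-10 + E)/(2*E) (d(E) = (E - 10)/(E + E) = (-10 + E)/((2*E)) = (-10 + E)*(1/(2*E)) = (-10 + E)/(2*E))
B(M) = -1/3 + M (B(M) = ((M + (1/2)*(-10 + 6)/6) + M) - M = ((M + (1/2)*(1/6)*(-4)) + M) - M = ((M - 1/3) + M) - M = ((-1/3 + M) + M) - M = (-1/3 + 2*M) - M = -1/3 + M)
-B(r) = -(-1/3 - 40) = -1*(-121/3) = 121/3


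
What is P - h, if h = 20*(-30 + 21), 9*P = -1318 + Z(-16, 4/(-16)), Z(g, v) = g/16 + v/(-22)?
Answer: 26489/792 ≈ 33.446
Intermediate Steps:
Z(g, v) = -v/22 + g/16 (Z(g, v) = g*(1/16) + v*(-1/22) = g/16 - v/22 = -v/22 + g/16)
P = -116071/792 (P = (-1318 + (-2/(11*(-16)) + (1/16)*(-16)))/9 = (-1318 + (-2*(-1)/(11*16) - 1))/9 = (-1318 + (-1/22*(-1/4) - 1))/9 = (-1318 + (1/88 - 1))/9 = (-1318 - 87/88)/9 = (1/9)*(-116071/88) = -116071/792 ≈ -146.55)
h = -180 (h = 20*(-9) = -180)
P - h = -116071/792 - 1*(-180) = -116071/792 + 180 = 26489/792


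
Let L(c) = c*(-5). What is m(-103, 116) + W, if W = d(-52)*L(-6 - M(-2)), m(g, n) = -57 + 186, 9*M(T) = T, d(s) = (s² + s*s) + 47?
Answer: 1419461/9 ≈ 1.5772e+5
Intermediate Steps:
d(s) = 47 + 2*s² (d(s) = (s² + s²) + 47 = 2*s² + 47 = 47 + 2*s²)
M(T) = T/9
L(c) = -5*c
m(g, n) = 129
W = 1418300/9 (W = (47 + 2*(-52)²)*(-5*(-6 - (-2)/9)) = (47 + 2*2704)*(-5*(-6 - 1*(-2/9))) = (47 + 5408)*(-5*(-6 + 2/9)) = 5455*(-5*(-52/9)) = 5455*(260/9) = 1418300/9 ≈ 1.5759e+5)
m(-103, 116) + W = 129 + 1418300/9 = 1419461/9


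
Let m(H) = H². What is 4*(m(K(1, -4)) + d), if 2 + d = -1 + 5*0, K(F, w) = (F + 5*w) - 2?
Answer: 1752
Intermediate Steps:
K(F, w) = -2 + F + 5*w
d = -3 (d = -2 + (-1 + 5*0) = -2 + (-1 + 0) = -2 - 1 = -3)
4*(m(K(1, -4)) + d) = 4*((-2 + 1 + 5*(-4))² - 3) = 4*((-2 + 1 - 20)² - 3) = 4*((-21)² - 3) = 4*(441 - 3) = 4*438 = 1752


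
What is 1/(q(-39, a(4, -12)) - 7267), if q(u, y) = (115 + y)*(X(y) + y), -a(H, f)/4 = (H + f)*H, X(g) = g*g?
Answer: 1/4005149 ≈ 2.4968e-7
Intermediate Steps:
X(g) = g**2
a(H, f) = -4*H*(H + f) (a(H, f) = -4*(H + f)*H = -4*H*(H + f))
q(u, y) = (115 + y)*(y + y**2) (q(u, y) = (115 + y)*(y**2 + y) = (115 + y)*(y + y**2))
1/(q(-39, a(4, -12)) - 7267) = 1/((-4*4*(4 - 12))*(115 + (-4*4*(4 - 12))**2 + 116*(-4*4*(4 - 12))) - 7267) = 1/((-4*4*(-8))*(115 + (-4*4*(-8))**2 + 116*(-4*4*(-8))) - 7267) = 1/(128*(115 + 128**2 + 116*128) - 7267) = 1/(128*(115 + 16384 + 14848) - 7267) = 1/(128*31347 - 7267) = 1/(4012416 - 7267) = 1/4005149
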